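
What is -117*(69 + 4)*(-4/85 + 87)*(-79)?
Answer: 4986995949/85 ≈ 5.8671e+7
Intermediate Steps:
-117*(69 + 4)*(-4/85 + 87)*(-79) = -8541*(-4*1/85 + 87)*(-79) = -8541*(-4/85 + 87)*(-79) = -8541*7391/85*(-79) = -117*539543/85*(-79) = -63126531/85*(-79) = 4986995949/85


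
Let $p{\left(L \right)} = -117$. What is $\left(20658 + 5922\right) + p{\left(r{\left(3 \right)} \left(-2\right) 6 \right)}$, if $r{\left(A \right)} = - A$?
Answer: $26463$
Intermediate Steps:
$\left(20658 + 5922\right) + p{\left(r{\left(3 \right)} \left(-2\right) 6 \right)} = \left(20658 + 5922\right) - 117 = 26580 - 117 = 26463$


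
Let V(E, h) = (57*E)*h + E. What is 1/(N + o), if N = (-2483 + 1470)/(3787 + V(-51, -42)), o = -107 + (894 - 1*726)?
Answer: 125830/7674617 ≈ 0.016396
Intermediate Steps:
V(E, h) = E + 57*E*h (V(E, h) = 57*E*h + E = E + 57*E*h)
o = 61 (o = -107 + (894 - 726) = -107 + 168 = 61)
N = -1013/125830 (N = (-2483 + 1470)/(3787 - 51*(1 + 57*(-42))) = -1013/(3787 - 51*(1 - 2394)) = -1013/(3787 - 51*(-2393)) = -1013/(3787 + 122043) = -1013/125830 ≈ -0.0080505)
1/(N + o) = 1/(-1013/125830 + 61) = 1/(7674617/125830) = 125830/7674617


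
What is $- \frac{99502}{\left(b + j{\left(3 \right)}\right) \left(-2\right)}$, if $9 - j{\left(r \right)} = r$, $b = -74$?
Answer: $- \frac{49751}{68} \approx -731.63$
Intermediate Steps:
$j{\left(r \right)} = 9 - r$
$- \frac{99502}{\left(b + j{\left(3 \right)}\right) \left(-2\right)} = - \frac{99502}{\left(-74 + \left(9 - 3\right)\right) \left(-2\right)} = - \frac{99502}{\left(-74 + 6\right) \left(-2\right)} = - \frac{99502}{\left(-68\right) \left(-2\right)} = - \frac{99502}{136} = \left(-99502\right) \frac{1}{136} = - \frac{49751}{68}$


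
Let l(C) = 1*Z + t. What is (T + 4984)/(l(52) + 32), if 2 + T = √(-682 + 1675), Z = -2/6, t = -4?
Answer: 14946/83 + 3*√993/83 ≈ 181.21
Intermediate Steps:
Z = -⅓ (Z = -2*⅙ = -⅓ ≈ -0.33333)
T = -2 + √993 (T = -2 + √(-682 + 1675) = -2 + √993 ≈ 29.512)
l(C) = -13/3 (l(C) = 1*(-⅓) - 4 = -⅓ - 4 = -13/3)
(T + 4984)/(l(52) + 32) = ((-2 + √993) + 4984)/(-13/3 + 32) = (4982 + √993)/(83/3) = (4982 + √993)*(3/83) = 14946/83 + 3*√993/83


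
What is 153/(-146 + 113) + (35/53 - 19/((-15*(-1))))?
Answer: -45847/8745 ≈ -5.2427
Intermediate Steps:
153/(-146 + 113) + (35/53 - 19/((-15*(-1)))) = 153/(-33) + (35*(1/53) - 19/15) = -1/33*153 + (35/53 - 19*1/15) = -51/11 + (35/53 - 19/15) = -51/11 - 482/795 = -45847/8745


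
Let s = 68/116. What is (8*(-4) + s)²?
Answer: 829921/841 ≈ 986.83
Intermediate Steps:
s = 17/29 (s = 68*(1/116) = 17/29 ≈ 0.58621)
(8*(-4) + s)² = (8*(-4) + 17/29)² = (-32 + 17/29)² = (-911/29)² = 829921/841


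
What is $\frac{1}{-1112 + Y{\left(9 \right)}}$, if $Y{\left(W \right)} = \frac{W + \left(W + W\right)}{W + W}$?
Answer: $- \frac{2}{2221} \approx -0.00090049$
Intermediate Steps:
$Y{\left(W \right)} = \frac{3}{2}$ ($Y{\left(W \right)} = \frac{W + 2 W}{2 W} = 3 W \frac{1}{2 W} = \frac{3}{2}$)
$\frac{1}{-1112 + Y{\left(9 \right)}} = \frac{1}{-1112 + \frac{3}{2}} = \frac{1}{- \frac{2221}{2}} = - \frac{2}{2221}$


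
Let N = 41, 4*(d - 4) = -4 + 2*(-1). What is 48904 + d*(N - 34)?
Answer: 97843/2 ≈ 48922.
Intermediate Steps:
d = 5/2 (d = 4 + (-4 + 2*(-1))/4 = 4 + (-4 - 2)/4 = 4 + (¼)*(-6) = 4 - 3/2 = 5/2 ≈ 2.5000)
48904 + d*(N - 34) = 48904 + 5*(41 - 34)/2 = 48904 + (5/2)*7 = 48904 + 35/2 = 97843/2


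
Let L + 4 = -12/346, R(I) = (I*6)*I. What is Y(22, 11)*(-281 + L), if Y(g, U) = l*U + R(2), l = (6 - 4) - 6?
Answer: 986220/173 ≈ 5700.7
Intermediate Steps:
l = -4 (l = 2 - 6 = -4)
R(I) = 6*I² (R(I) = (6*I)*I = 6*I²)
Y(g, U) = 24 - 4*U (Y(g, U) = -4*U + 6*2² = -4*U + 6*4 = -4*U + 24 = 24 - 4*U)
L = -698/173 (L = -4 - 12/346 = -4 - 12*1/346 = -4 - 6/173 = -698/173 ≈ -4.0347)
Y(22, 11)*(-281 + L) = (24 - 4*11)*(-281 - 698/173) = (24 - 44)*(-49311/173) = -20*(-49311/173) = 986220/173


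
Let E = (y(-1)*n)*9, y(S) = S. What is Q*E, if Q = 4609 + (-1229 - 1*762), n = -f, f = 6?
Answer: 141372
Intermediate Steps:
n = -6 (n = -1*6 = -6)
E = 54 (E = -1*(-6)*9 = 6*9 = 54)
Q = 2618 (Q = 4609 + (-1229 - 762) = 4609 - 1991 = 2618)
Q*E = 2618*54 = 141372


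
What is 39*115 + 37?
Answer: 4522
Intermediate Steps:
39*115 + 37 = 4485 + 37 = 4522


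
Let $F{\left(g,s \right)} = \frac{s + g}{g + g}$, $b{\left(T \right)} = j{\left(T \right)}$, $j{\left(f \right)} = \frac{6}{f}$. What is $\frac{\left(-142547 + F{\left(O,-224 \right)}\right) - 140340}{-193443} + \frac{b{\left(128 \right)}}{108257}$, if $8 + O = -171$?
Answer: $\frac{350832956414923}{239906498197056} \approx 1.4624$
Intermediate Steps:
$O = -179$ ($O = -8 - 171 = -179$)
$b{\left(T \right)} = \frac{6}{T}$
$F{\left(g,s \right)} = \frac{g + s}{2 g}$
$\frac{\left(-142547 + F{\left(O,-224 \right)}\right) - 140340}{-193443} + \frac{b{\left(128 \right)}}{108257} = \frac{\left(-142547 + \frac{-179 - 224}{2 \left(-179\right)}\right) - 140340}{-193443} + \frac{6 \cdot \frac{1}{128}}{108257} = \left(\left(-142547 + \frac{1}{2} \left(- \frac{1}{179}\right) \left(-403\right)\right) - 140340\right) \left(- \frac{1}{193443}\right) + 6 \cdot \frac{1}{128} \cdot \frac{1}{108257} = \left(\left(-142547 + \frac{403}{358}\right) - 140340\right) \left(- \frac{1}{193443}\right) + \frac{3}{64} \cdot \frac{1}{108257} = \left(- \frac{51031423}{358} - 140340\right) \left(- \frac{1}{193443}\right) + \frac{3}{6928448} = \left(- \frac{101273143}{358}\right) \left(- \frac{1}{193443}\right) + \frac{3}{6928448} = \frac{101273143}{69252594} + \frac{3}{6928448} = \frac{350832956414923}{239906498197056}$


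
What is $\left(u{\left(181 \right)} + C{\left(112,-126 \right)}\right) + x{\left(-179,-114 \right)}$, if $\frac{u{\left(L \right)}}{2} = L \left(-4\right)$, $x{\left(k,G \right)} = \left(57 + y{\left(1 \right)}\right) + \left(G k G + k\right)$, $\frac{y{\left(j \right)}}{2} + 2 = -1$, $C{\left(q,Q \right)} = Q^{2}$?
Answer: $-2311984$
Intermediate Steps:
$y{\left(j \right)} = -6$ ($y{\left(j \right)} = -4 + 2 \left(-1\right) = -4 - 2 = -6$)
$x{\left(k,G \right)} = 51 + k + k G^{2}$ ($x{\left(k,G \right)} = \left(57 - 6\right) + \left(G k G + k\right) = 51 + \left(k G^{2} + k\right) = 51 + \left(k + k G^{2}\right) = 51 + k + k G^{2}$)
$u{\left(L \right)} = - 8 L$ ($u{\left(L \right)} = 2 L \left(-4\right) = 2 \left(- 4 L\right) = - 8 L$)
$\left(u{\left(181 \right)} + C{\left(112,-126 \right)}\right) + x{\left(-179,-114 \right)} = \left(\left(-8\right) 181 + \left(-126\right)^{2}\right) - \left(128 + 2326284\right) = \left(-1448 + 15876\right) - 2326412 = 14428 - 2326412 = -2311984$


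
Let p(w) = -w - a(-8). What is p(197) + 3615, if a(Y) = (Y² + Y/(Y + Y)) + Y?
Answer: 6723/2 ≈ 3361.5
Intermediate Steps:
a(Y) = ½ + Y + Y² (a(Y) = (Y² + Y/((2*Y))) + Y = (Y² + (1/(2*Y))*Y) + Y = (Y² + ½) + Y = (½ + Y²) + Y = ½ + Y + Y²)
p(w) = -113/2 - w (p(w) = -w - (½ - 8 + (-8)²) = -w - (½ - 8 + 64) = -w - 1*113/2 = -w - 113/2 = -113/2 - w)
p(197) + 3615 = (-113/2 - 1*197) + 3615 = (-113/2 - 197) + 3615 = -507/2 + 3615 = 6723/2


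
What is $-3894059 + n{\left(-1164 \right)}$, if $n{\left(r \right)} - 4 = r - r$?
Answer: $-3894055$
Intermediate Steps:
$n{\left(r \right)} = 4$ ($n{\left(r \right)} = 4 + \left(r - r\right) = 4 + 0 = 4$)
$-3894059 + n{\left(-1164 \right)} = -3894059 + 4 = -3894055$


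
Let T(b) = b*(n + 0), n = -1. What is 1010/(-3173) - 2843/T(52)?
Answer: 8968319/164996 ≈ 54.355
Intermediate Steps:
T(b) = -b (T(b) = b*(-1 + 0) = b*(-1) = -b)
1010/(-3173) - 2843/T(52) = 1010/(-3173) - 2843/((-1*52)) = 1010*(-1/3173) - 2843/(-52) = -1010/3173 - 2843*(-1/52) = -1010/3173 + 2843/52 = 8968319/164996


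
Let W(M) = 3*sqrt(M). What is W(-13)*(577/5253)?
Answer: 577*I*sqrt(13)/1751 ≈ 1.1881*I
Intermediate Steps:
W(-13)*(577/5253) = (3*sqrt(-13))*(577/5253) = (3*(I*sqrt(13)))*(577*(1/5253)) = (3*I*sqrt(13))*(577/5253) = 577*I*sqrt(13)/1751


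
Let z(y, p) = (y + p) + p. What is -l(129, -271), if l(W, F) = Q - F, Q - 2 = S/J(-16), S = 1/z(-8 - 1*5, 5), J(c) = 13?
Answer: -10646/39 ≈ -272.97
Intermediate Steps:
z(y, p) = y + 2*p (z(y, p) = (p + y) + p = y + 2*p)
S = -⅓ (S = 1/((-8 - 1*5) + 2*5) = 1/((-8 - 5) + 10) = 1/(-13 + 10) = 1/(-3) = -⅓ ≈ -0.33333)
Q = 77/39 (Q = 2 - ⅓/13 = 2 - ⅓*1/13 = 2 - 1/39 = 77/39 ≈ 1.9744)
l(W, F) = 77/39 - F
-l(129, -271) = -(77/39 - 1*(-271)) = -(77/39 + 271) = -1*10646/39 = -10646/39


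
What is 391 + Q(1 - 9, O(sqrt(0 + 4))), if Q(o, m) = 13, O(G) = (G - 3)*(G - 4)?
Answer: 404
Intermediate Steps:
O(G) = (-4 + G)*(-3 + G) (O(G) = (-3 + G)*(-4 + G) = (-4 + G)*(-3 + G))
391 + Q(1 - 9, O(sqrt(0 + 4))) = 391 + 13 = 404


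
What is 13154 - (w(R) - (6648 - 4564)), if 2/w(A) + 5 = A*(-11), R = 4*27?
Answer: 18178936/1193 ≈ 15238.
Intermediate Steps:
R = 108
w(A) = 2/(-5 - 11*A) (w(A) = 2/(-5 + A*(-11)) = 2/(-5 - 11*A))
13154 - (w(R) - (6648 - 4564)) = 13154 - (-2/(5 + 11*108) - (6648 - 4564)) = 13154 - (-2/(5 + 1188) - 1*2084) = 13154 - (-2/1193 - 2084) = 13154 - 1*(-2486214/1193) = 13154 + 2486214/1193 = 18178936/1193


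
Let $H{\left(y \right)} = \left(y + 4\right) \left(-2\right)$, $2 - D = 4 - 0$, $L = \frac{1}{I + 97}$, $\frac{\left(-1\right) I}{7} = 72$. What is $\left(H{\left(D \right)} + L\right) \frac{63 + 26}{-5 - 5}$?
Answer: $\frac{144981}{4070} \approx 35.622$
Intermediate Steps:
$I = -504$ ($I = \left(-7\right) 72 = -504$)
$L = - \frac{1}{407}$ ($L = \frac{1}{-504 + 97} = \frac{1}{-407} = - \frac{1}{407} \approx -0.002457$)
$D = -2$ ($D = 2 - \left(4 - 0\right) = 2 - \left(4 + 0\right) = 2 - 4 = -2$)
$H{\left(y \right)} = -8 - 2 y$ ($H{\left(y \right)} = \left(4 + y\right) \left(-2\right) = -8 - 2 y$)
$\left(H{\left(D \right)} + L\right) \frac{63 + 26}{-5 - 5} = \left(\left(-8 - -4\right) - \frac{1}{407}\right) \frac{63 + 26}{-5 - 5} = \left(\left(-8 + 4\right) - \frac{1}{407}\right) \frac{89}{-10} = \left(-4 - \frac{1}{407}\right) 89 \left(- \frac{1}{10}\right) = \left(- \frac{1629}{407}\right) \left(- \frac{89}{10}\right) = \frac{144981}{4070}$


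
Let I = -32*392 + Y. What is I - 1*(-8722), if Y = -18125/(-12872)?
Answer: -49178659/12872 ≈ -3820.6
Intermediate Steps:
Y = 18125/12872 (Y = -18125*(-1/12872) = 18125/12872 ≈ 1.4081)
I = -161448243/12872 (I = -32*392 + 18125/12872 = -12544 + 18125/12872 = -161448243/12872 ≈ -12543.)
I - 1*(-8722) = -161448243/12872 - 1*(-8722) = -161448243/12872 + 8722 = -49178659/12872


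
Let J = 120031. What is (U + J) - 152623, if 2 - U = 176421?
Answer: -209011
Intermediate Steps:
U = -176419 (U = 2 - 1*176421 = 2 - 176421 = -176419)
(U + J) - 152623 = (-176419 + 120031) - 152623 = -56388 - 152623 = -209011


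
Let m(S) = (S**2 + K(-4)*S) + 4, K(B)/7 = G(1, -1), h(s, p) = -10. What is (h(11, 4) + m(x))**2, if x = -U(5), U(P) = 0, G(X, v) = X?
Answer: 36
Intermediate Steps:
K(B) = 7 (K(B) = 7*1 = 7)
x = 0 (x = -1*0 = 0)
m(S) = 4 + S**2 + 7*S (m(S) = (S**2 + 7*S) + 4 = 4 + S**2 + 7*S)
(h(11, 4) + m(x))**2 = (-10 + (4 + 0**2 + 7*0))**2 = (-10 + (4 + 0 + 0))**2 = (-10 + 4)**2 = (-6)**2 = 36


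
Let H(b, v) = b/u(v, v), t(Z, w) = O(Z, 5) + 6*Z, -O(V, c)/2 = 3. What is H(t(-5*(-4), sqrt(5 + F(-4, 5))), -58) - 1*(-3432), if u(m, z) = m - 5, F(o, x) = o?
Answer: 72034/21 ≈ 3430.2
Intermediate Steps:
O(V, c) = -6 (O(V, c) = -2*3 = -6)
u(m, z) = -5 + m
t(Z, w) = -6 + 6*Z
H(b, v) = b/(-5 + v)
H(t(-5*(-4), sqrt(5 + F(-4, 5))), -58) - 1*(-3432) = (-6 + 6*(-5*(-4)))/(-5 - 58) - 1*(-3432) = (-6 + 6*20)/(-63) + 3432 = (-6 + 120)*(-1/63) + 3432 = 114*(-1/63) + 3432 = -38/21 + 3432 = 72034/21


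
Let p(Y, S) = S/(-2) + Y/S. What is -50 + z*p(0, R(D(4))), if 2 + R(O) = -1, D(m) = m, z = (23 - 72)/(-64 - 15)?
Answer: -7753/158 ≈ -49.070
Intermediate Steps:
z = 49/79 (z = -49/(-79) = -49*(-1/79) = 49/79 ≈ 0.62025)
R(O) = -3 (R(O) = -2 - 1 = -3)
p(Y, S) = -S/2 + Y/S (p(Y, S) = S*(-1/2) + Y/S = -S/2 + Y/S)
-50 + z*p(0, R(D(4))) = -50 + 49*(-1/2*(-3) + 0/(-3))/79 = -50 + 49*(3/2 + 0*(-1/3))/79 = -50 + 49*(3/2 + 0)/79 = -50 + (49/79)*(3/2) = -50 + 147/158 = -7753/158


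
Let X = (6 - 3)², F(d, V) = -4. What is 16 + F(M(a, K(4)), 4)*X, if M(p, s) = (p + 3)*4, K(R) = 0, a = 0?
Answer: -20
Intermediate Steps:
M(p, s) = 12 + 4*p (M(p, s) = (3 + p)*4 = 12 + 4*p)
X = 9 (X = 3² = 9)
16 + F(M(a, K(4)), 4)*X = 16 - 4*9 = 16 - 36 = -20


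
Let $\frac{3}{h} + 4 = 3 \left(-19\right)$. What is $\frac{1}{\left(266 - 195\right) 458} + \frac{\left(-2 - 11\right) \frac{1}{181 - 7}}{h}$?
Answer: $\frac{6446824}{4243599} \approx 1.5192$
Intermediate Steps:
$h = - \frac{3}{61}$ ($h = \frac{3}{-4 + 3 \left(-19\right)} = \frac{3}{-4 - 57} = \frac{3}{-61} = 3 \left(- \frac{1}{61}\right) = - \frac{3}{61} \approx -0.04918$)
$\frac{1}{\left(266 - 195\right) 458} + \frac{\left(-2 - 11\right) \frac{1}{181 - 7}}{h} = \frac{1}{\left(266 - 195\right) 458} + \frac{\left(-2 - 11\right) \frac{1}{181 - 7}}{- \frac{3}{61}} = \frac{1}{71} \cdot \frac{1}{458} + - \frac{13}{174} \left(- \frac{61}{3}\right) = \frac{1}{71} \cdot \frac{1}{458} + \left(-13\right) \frac{1}{174} \left(- \frac{61}{3}\right) = \frac{1}{32518} - - \frac{793}{522} = \frac{1}{32518} + \frac{793}{522} = \frac{6446824}{4243599}$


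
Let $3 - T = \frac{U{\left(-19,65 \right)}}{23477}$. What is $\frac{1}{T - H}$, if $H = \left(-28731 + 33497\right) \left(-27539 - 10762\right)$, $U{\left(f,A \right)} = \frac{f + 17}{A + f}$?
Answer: $\frac{539971}{98567693525500} \approx 5.4782 \cdot 10^{-9}$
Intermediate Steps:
$U{\left(f,A \right)} = \frac{17 + f}{A + f}$
$H = -182542566$ ($H = 4766 \left(-38301\right) = -182542566$)
$T = \frac{1619914}{539971}$ ($T = 3 - \frac{\frac{1}{65 - 19} \left(17 - 19\right)}{23477} = 3 - \frac{1}{46} \left(-2\right) \frac{1}{23477} = 3 - \left(- \frac{1}{23}\right) \frac{1}{23477} = 3 - - \frac{1}{539971} = 3 + \frac{1}{539971} = \frac{1619914}{539971} \approx 3.0$)
$\frac{1}{T - H} = \frac{1}{\frac{1619914}{539971} - -182542566} = \frac{1}{\frac{1619914}{539971} + 182542566} = \frac{1}{\frac{98567693525500}{539971}} = \frac{539971}{98567693525500}$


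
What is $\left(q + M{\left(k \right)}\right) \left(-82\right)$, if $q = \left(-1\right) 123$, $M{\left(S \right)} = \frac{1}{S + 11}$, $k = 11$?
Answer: $\frac{110905}{11} \approx 10082.0$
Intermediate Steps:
$M{\left(S \right)} = \frac{1}{11 + S}$
$q = -123$
$\left(q + M{\left(k \right)}\right) \left(-82\right) = \left(-123 + \frac{1}{11 + 11}\right) \left(-82\right) = \left(-123 + \frac{1}{22}\right) \left(-82\right) = \left(- \frac{2705}{22}\right) \left(-82\right) = \frac{110905}{11}$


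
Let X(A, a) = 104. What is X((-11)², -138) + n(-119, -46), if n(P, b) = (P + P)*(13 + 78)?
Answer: -21554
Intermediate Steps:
n(P, b) = 182*P (n(P, b) = (2*P)*91 = 182*P)
X((-11)², -138) + n(-119, -46) = 104 + 182*(-119) = 104 - 21658 = -21554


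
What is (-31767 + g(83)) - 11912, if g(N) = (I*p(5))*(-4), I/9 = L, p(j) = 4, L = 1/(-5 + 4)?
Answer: -43535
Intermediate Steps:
L = -1 (L = 1/(-1) = -1)
I = -9 (I = 9*(-1) = -9)
g(N) = 144 (g(N) = -9*4*(-4) = -36*(-4) = 144)
(-31767 + g(83)) - 11912 = (-31767 + 144) - 11912 = -31623 - 11912 = -43535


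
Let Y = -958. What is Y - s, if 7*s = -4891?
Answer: -1815/7 ≈ -259.29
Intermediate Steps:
s = -4891/7 (s = (1/7)*(-4891) = -4891/7 ≈ -698.71)
Y - s = -958 - 1*(-4891/7) = -958 + 4891/7 = -1815/7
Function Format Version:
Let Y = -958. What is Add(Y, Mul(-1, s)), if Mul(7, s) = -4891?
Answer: Rational(-1815, 7) ≈ -259.29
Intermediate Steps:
s = Rational(-4891, 7) (s = Mul(Rational(1, 7), -4891) = Rational(-4891, 7) ≈ -698.71)
Add(Y, Mul(-1, s)) = Add(-958, Mul(-1, Rational(-4891, 7))) = Add(-958, Rational(4891, 7)) = Rational(-1815, 7)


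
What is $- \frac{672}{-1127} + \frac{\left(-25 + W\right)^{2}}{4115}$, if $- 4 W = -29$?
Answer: $\frac{7132241}{10600240} \approx 0.67284$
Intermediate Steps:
$W = \frac{29}{4}$ ($W = \left(- \frac{1}{4}\right) \left(-29\right) = \frac{29}{4} \approx 7.25$)
$- \frac{672}{-1127} + \frac{\left(-25 + W\right)^{2}}{4115} = - \frac{672}{-1127} + \frac{\left(-25 + \frac{29}{4}\right)^{2}}{4115} = \left(-672\right) \left(- \frac{1}{1127}\right) + \left(- \frac{71}{4}\right)^{2} \cdot \frac{1}{4115} = \frac{96}{161} + \frac{5041}{16} \cdot \frac{1}{4115} = \frac{96}{161} + \frac{5041}{65840} = \frac{7132241}{10600240}$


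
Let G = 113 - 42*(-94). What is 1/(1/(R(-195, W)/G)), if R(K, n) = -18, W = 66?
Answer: -18/4061 ≈ -0.0044324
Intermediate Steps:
G = 4061 (G = 113 + 3948 = 4061)
1/(1/(R(-195, W)/G)) = 1/(1/(-18/4061)) = 1/(-4061/18) = -18/4061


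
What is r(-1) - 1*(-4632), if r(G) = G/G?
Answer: 4633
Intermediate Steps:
r(G) = 1
r(-1) - 1*(-4632) = 1 - 1*(-4632) = 1 + 4632 = 4633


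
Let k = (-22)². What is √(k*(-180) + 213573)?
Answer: √126453 ≈ 355.60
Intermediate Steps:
k = 484
√(k*(-180) + 213573) = √(484*(-180) + 213573) = √(-87120 + 213573) = √126453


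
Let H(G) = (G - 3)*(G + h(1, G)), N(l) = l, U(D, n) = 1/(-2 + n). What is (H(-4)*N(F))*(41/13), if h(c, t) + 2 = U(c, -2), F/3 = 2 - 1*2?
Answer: 0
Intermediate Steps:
F = 0 (F = 3*(2 - 1*2) = 3*(2 - 2) = 3*0 = 0)
h(c, t) = -9/4 (h(c, t) = -2 + 1/(-2 - 2) = -2 + 1/(-4) = -2 - ¼ = -9/4)
H(G) = (-3 + G)*(-9/4 + G) (H(G) = (G - 3)*(G - 9/4) = (-3 + G)*(-9/4 + G))
(H(-4)*N(F))*(41/13) = ((27/4 + (-4)² - 21/4*(-4))*0)*(41/13) = ((27/4 + 16 + 21)*0)*(41*(1/13)) = ((175/4)*0)*(41/13) = 0*(41/13) = 0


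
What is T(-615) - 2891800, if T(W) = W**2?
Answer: -2513575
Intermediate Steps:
T(-615) - 2891800 = (-615)**2 - 2891800 = 378225 - 2891800 = -2513575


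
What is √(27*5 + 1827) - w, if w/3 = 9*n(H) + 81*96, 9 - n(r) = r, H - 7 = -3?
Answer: -23463 + 3*√218 ≈ -23419.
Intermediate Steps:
H = 4 (H = 7 - 3 = 4)
n(r) = 9 - r
w = 23463 (w = 3*(9*(9 - 1*4) + 81*96) = 3*(9*(9 - 4) + 7776) = 3*(9*5 + 7776) = 3*(45 + 7776) = 3*7821 = 23463)
√(27*5 + 1827) - w = √(27*5 + 1827) - 1*23463 = √(135 + 1827) - 23463 = √1962 - 23463 = 3*√218 - 23463 = -23463 + 3*√218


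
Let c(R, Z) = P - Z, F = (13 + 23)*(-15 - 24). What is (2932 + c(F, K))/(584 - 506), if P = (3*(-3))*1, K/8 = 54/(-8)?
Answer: 229/6 ≈ 38.167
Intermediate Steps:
K = -54 (K = 8*(54/(-8)) = 8*(54*(-⅛)) = 8*(-27/4) = -54)
P = -9 (P = -9*1 = -9)
F = -1404 (F = 36*(-39) = -1404)
c(R, Z) = -9 - Z
(2932 + c(F, K))/(584 - 506) = (2932 + (-9 - 1*(-54)))/(584 - 506) = (2932 + (-9 + 54))/78 = (2932 + 45)*(1/78) = 2977*(1/78) = 229/6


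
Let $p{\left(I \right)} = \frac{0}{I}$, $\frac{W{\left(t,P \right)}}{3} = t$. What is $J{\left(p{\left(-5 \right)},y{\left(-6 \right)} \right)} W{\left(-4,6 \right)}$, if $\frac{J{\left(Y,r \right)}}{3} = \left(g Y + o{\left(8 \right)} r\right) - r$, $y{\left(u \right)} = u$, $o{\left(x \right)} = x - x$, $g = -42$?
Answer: $-216$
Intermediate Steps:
$W{\left(t,P \right)} = 3 t$
$o{\left(x \right)} = 0$
$p{\left(I \right)} = 0$
$J{\left(Y,r \right)} = - 126 Y - 3 r$ ($J{\left(Y,r \right)} = 3 \left(\left(- 42 Y + 0 r\right) - r\right) = 3 \left(\left(- 42 Y + 0\right) - r\right) = 3 \left(- 42 Y - r\right) = 3 \left(- r - 42 Y\right) = - 126 Y - 3 r$)
$J{\left(p{\left(-5 \right)},y{\left(-6 \right)} \right)} W{\left(-4,6 \right)} = \left(\left(-126\right) 0 - -18\right) 3 \left(-4\right) = \left(0 + 18\right) \left(-12\right) = 18 \left(-12\right) = -216$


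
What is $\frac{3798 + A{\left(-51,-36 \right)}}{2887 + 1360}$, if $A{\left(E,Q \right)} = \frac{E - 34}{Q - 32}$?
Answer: $\frac{15197}{16988} \approx 0.89457$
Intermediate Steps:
$A{\left(E,Q \right)} = \frac{-34 + E}{-32 + Q}$
$\frac{3798 + A{\left(-51,-36 \right)}}{2887 + 1360} = \frac{3798 + \frac{-34 - 51}{-32 - 36}}{2887 + 1360} = \frac{3798 + \frac{1}{-68} \left(-85\right)}{4247} = \left(3798 - - \frac{5}{4}\right) \frac{1}{4247} = \left(3798 + \frac{5}{4}\right) \frac{1}{4247} = \frac{15197}{4} \cdot \frac{1}{4247} = \frac{15197}{16988}$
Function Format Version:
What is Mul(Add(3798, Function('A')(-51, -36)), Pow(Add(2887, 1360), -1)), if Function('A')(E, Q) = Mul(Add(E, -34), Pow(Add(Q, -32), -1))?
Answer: Rational(15197, 16988) ≈ 0.89457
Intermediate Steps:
Function('A')(E, Q) = Mul(Pow(Add(-32, Q), -1), Add(-34, E)) (Function('A')(E, Q) = Mul(Add(-34, E), Pow(Add(-32, Q), -1)) = Mul(Pow(Add(-32, Q), -1), Add(-34, E)))
Mul(Add(3798, Function('A')(-51, -36)), Pow(Add(2887, 1360), -1)) = Mul(Add(3798, Mul(Pow(Add(-32, -36), -1), Add(-34, -51))), Pow(Add(2887, 1360), -1)) = Mul(Add(3798, Mul(Pow(-68, -1), -85)), Pow(4247, -1)) = Mul(Add(3798, Mul(Rational(-1, 68), -85)), Rational(1, 4247)) = Mul(Add(3798, Rational(5, 4)), Rational(1, 4247)) = Mul(Rational(15197, 4), Rational(1, 4247)) = Rational(15197, 16988)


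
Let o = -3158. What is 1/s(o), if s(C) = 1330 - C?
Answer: 1/4488 ≈ 0.00022282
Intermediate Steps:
1/s(o) = 1/(1330 - 1*(-3158)) = 1/(1330 + 3158) = 1/4488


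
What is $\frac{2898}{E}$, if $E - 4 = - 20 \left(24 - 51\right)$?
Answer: $\frac{1449}{272} \approx 5.3272$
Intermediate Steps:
$E = 544$ ($E = 4 - 20 \left(24 - 51\right) = 4 - -540 = 4 + 540 = 544$)
$\frac{2898}{E} = \frac{2898}{544} = 2898 \cdot \frac{1}{544} = \frac{1449}{272}$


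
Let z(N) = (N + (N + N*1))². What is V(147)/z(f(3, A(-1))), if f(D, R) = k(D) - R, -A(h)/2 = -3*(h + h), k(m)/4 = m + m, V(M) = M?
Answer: 49/3888 ≈ 0.012603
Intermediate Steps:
k(m) = 8*m (k(m) = 4*(m + m) = 4*(2*m) = 8*m)
A(h) = 12*h (A(h) = -(-6)*(h + h) = -(-6)*2*h = -(-12)*h = 12*h)
f(D, R) = -R + 8*D (f(D, R) = 8*D - R = -R + 8*D)
z(N) = 9*N² (z(N) = (N + (N + N))² = (N + 2*N)² = (3*N)² = 9*N²)
V(147)/z(f(3, A(-1))) = 147/((9*(-12*(-1) + 8*3)²)) = 147/((9*(-1*(-12) + 24)²)) = 147/((9*(12 + 24)²)) = 147/((9*36²)) = 147/((9*1296)) = 147/11664 = 147*(1/11664) = 49/3888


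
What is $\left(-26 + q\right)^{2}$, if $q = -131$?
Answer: $24649$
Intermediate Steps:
$\left(-26 + q\right)^{2} = \left(-26 - 131\right)^{2} = \left(-157\right)^{2} = 24649$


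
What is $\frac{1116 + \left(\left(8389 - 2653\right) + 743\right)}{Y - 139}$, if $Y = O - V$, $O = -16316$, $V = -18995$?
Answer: $\frac{1519}{508} \approx 2.9902$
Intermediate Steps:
$Y = 2679$ ($Y = -16316 - -18995 = -16316 + 18995 = 2679$)
$\frac{1116 + \left(\left(8389 - 2653\right) + 743\right)}{Y - 139} = \frac{1116 + \left(\left(8389 - 2653\right) + 743\right)}{2679 - 139} = \frac{1116 + \left(5736 + 743\right)}{2540} = \left(1116 + 6479\right) \frac{1}{2540} = 7595 \cdot \frac{1}{2540} = \frac{1519}{508}$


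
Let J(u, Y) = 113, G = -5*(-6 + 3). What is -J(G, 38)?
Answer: -113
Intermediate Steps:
G = 15 (G = -5*(-3) = 15)
-J(G, 38) = -1*113 = -113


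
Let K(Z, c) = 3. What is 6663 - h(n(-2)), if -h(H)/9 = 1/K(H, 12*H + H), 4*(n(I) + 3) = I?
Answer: 6666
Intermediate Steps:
n(I) = -3 + I/4
h(H) = -3 (h(H) = -9/3 = -9*1/3 = -3)
6663 - h(n(-2)) = 6663 - 1*(-3) = 6663 + 3 = 6666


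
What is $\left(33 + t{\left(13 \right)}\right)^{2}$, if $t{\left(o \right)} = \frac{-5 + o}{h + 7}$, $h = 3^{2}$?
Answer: $\frac{4489}{4} \approx 1122.3$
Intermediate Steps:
$h = 9$
$t{\left(o \right)} = - \frac{5}{16} + \frac{o}{16}$ ($t{\left(o \right)} = \frac{-5 + o}{9 + 7} = \frac{-5 + o}{16} = \left(-5 + o\right) \frac{1}{16} = - \frac{5}{16} + \frac{o}{16}$)
$\left(33 + t{\left(13 \right)}\right)^{2} = \left(33 + \left(- \frac{5}{16} + \frac{1}{16} \cdot 13\right)\right)^{2} = \left(33 + \left(- \frac{5}{16} + \frac{13}{16}\right)\right)^{2} = \left(33 + \frac{1}{2}\right)^{2} = \left(\frac{67}{2}\right)^{2} = \frac{4489}{4}$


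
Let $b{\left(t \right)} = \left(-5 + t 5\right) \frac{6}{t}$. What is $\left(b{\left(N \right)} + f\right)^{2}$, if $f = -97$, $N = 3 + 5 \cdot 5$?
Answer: $\frac{908209}{196} \approx 4633.7$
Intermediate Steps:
$N = 28$ ($N = 3 + 25 = 28$)
$b{\left(t \right)} = \frac{6 \left(-5 + 5 t\right)}{t}$ ($b{\left(t \right)} = \left(-5 + 5 t\right) \frac{6}{t} = \frac{6 \left(-5 + 5 t\right)}{t}$)
$\left(b{\left(N \right)} + f\right)^{2} = \left(\left(30 - \frac{30}{28}\right) - 97\right)^{2} = \left(\left(30 - \frac{15}{14}\right) - 97\right)^{2} = \left(\frac{405}{14} - 97\right)^{2} = \left(- \frac{953}{14}\right)^{2} = \frac{908209}{196}$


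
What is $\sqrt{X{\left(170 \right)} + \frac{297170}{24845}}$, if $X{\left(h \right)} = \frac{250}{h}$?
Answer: $\frac{3 \sqrt{10649257691}}{84473} \approx 3.6649$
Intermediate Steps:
$\sqrt{X{\left(170 \right)} + \frac{297170}{24845}} = \sqrt{\frac{250}{170} + \frac{297170}{24845}} = \sqrt{250 \cdot \frac{1}{170} + 297170 \cdot \frac{1}{24845}} = \sqrt{\frac{25}{17} + \frac{59434}{4969}} = \sqrt{\frac{1134603}{84473}} = \frac{3 \sqrt{10649257691}}{84473}$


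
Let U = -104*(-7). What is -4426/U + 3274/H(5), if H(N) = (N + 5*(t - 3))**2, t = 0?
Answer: 242609/9100 ≈ 26.660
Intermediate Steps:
U = 728
H(N) = (-15 + N)**2 (H(N) = (N + 5*(0 - 3))**2 = (N + 5*(-3))**2 = (N - 15)**2 = (-15 + N)**2)
-4426/U + 3274/H(5) = -4426/728 + 3274/((-15 + 5)**2) = -4426*1/728 + 3274/((-10)**2) = -2213/364 + 3274/100 = -2213/364 + 3274*(1/100) = -2213/364 + 1637/50 = 242609/9100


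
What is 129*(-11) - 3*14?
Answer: -1461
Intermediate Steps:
129*(-11) - 3*14 = -1419 - 42 = -1461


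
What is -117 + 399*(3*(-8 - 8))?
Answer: -19269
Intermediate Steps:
-117 + 399*(3*(-8 - 8)) = -117 + 399*(3*(-16)) = -117 + 399*(-48) = -117 - 19152 = -19269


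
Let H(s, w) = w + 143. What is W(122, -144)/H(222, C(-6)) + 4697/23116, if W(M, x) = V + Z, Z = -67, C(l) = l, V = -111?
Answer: -3471159/3166892 ≈ -1.0961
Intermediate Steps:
H(s, w) = 143 + w
W(M, x) = -178 (W(M, x) = -111 - 67 = -178)
W(122, -144)/H(222, C(-6)) + 4697/23116 = -178/(143 - 6) + 4697/23116 = -178/137 + 4697*(1/23116) = -178*1/137 + 4697/23116 = -178/137 + 4697/23116 = -3471159/3166892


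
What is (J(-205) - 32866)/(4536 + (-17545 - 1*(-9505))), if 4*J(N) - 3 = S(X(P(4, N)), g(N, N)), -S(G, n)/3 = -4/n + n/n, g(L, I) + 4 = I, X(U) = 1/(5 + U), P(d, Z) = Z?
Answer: 6868997/732336 ≈ 9.3796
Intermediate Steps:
g(L, I) = -4 + I
S(G, n) = -3 + 12/n (S(G, n) = -3*(-4/n + n/n) = -3*(-4/n + 1) = -3*(1 - 4/n) = -3 + 12/n)
J(N) = 3/(-4 + N) (J(N) = ¾ + (-3 + 12/(-4 + N))/4 = ¾ + (-¾ + 3/(-4 + N)) = 3/(-4 + N))
(J(-205) - 32866)/(4536 + (-17545 - 1*(-9505))) = (3/(-4 - 205) - 32866)/(4536 + (-17545 - 1*(-9505))) = (3/(-209) - 32866)/(4536 + (-17545 + 9505)) = (3*(-1/209) - 32866)/(4536 - 8040) = (-3/209 - 32866)/(-3504) = -6868997/209*(-1/3504) = 6868997/732336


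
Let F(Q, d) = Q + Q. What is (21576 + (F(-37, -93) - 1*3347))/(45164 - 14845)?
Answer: 18155/30319 ≈ 0.59880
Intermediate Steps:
F(Q, d) = 2*Q
(21576 + (F(-37, -93) - 1*3347))/(45164 - 14845) = (21576 + (2*(-37) - 1*3347))/(45164 - 14845) = (21576 + (-74 - 3347))/30319 = (21576 - 3421)*(1/30319) = 18155*(1/30319) = 18155/30319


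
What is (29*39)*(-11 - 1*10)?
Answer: -23751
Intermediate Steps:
(29*39)*(-11 - 1*10) = 1131*(-11 - 10) = 1131*(-21) = -23751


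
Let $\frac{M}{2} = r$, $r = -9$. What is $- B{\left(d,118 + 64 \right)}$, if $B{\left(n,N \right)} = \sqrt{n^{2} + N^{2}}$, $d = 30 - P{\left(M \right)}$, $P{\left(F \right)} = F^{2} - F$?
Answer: $- 26 \sqrt{193} \approx -361.2$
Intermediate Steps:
$M = -18$ ($M = 2 \left(-9\right) = -18$)
$d = -312$ ($d = 30 - - 18 \left(-1 - 18\right) = 30 - \left(-18\right) \left(-19\right) = 30 - 342 = -312$)
$B{\left(n,N \right)} = \sqrt{N^{2} + n^{2}}$
$- B{\left(d,118 + 64 \right)} = - \sqrt{\left(118 + 64\right)^{2} + \left(-312\right)^{2}} = - \sqrt{182^{2} + 97344} = - \sqrt{33124 + 97344} = - \sqrt{130468} = - 26 \sqrt{193}$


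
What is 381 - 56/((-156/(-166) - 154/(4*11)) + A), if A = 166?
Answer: 10327615/27131 ≈ 380.66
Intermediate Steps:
381 - 56/((-156/(-166) - 154/(4*11)) + A) = 381 - 56/((-156/(-166) - 154/(4*11)) + 166) = 381 - 56/((-156*(-1/166) - 154/44) + 166) = 381 - 56/((78/83 - 154*1/44) + 166) = 381 - 56/((78/83 - 7/2) + 166) = 381 - 56/(-425/166 + 166) = 381 - 56/(27131/166) = 381 + (166/27131)*(-56) = 381 - 9296/27131 = 10327615/27131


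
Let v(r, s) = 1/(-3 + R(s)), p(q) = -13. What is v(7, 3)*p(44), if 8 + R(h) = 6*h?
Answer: -13/7 ≈ -1.8571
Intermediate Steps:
R(h) = -8 + 6*h
v(r, s) = 1/(-11 + 6*s) (v(r, s) = 1/(-3 + (-8 + 6*s)) = 1/(-11 + 6*s))
v(7, 3)*p(44) = -13/(-11 + 6*3) = -13/(-11 + 18) = -13/7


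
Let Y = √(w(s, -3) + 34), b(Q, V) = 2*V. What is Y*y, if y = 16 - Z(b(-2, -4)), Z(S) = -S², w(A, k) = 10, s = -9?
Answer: 160*√11 ≈ 530.66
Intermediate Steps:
Y = 2*√11 (Y = √(10 + 34) = √44 = 2*√11 ≈ 6.6332)
y = 80 (y = 16 - (-1)*(2*(-4))² = 16 - (-1)*(-8)² = 16 - (-1)*64 = 16 - 1*(-64) = 16 + 64 = 80)
Y*y = (2*√11)*80 = 160*√11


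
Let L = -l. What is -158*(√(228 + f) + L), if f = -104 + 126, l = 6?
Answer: 948 - 790*√10 ≈ -1550.2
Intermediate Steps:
f = 22
L = -6 (L = -1*6 = -6)
-158*(√(228 + f) + L) = -158*(√(228 + 22) - 6) = -158*(√250 - 6) = -158*(5*√10 - 6) = -158*(-6 + 5*√10) = 948 - 790*√10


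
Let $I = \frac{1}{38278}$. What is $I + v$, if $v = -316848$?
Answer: $- \frac{12128307743}{38278} \approx -3.1685 \cdot 10^{5}$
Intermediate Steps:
$I = \frac{1}{38278} \approx 2.6125 \cdot 10^{-5}$
$I + v = \frac{1}{38278} - 316848 = - \frac{12128307743}{38278}$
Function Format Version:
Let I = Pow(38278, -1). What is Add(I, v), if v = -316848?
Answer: Rational(-12128307743, 38278) ≈ -3.1685e+5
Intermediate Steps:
I = Rational(1, 38278) ≈ 2.6125e-5
Add(I, v) = Add(Rational(1, 38278), -316848) = Rational(-12128307743, 38278)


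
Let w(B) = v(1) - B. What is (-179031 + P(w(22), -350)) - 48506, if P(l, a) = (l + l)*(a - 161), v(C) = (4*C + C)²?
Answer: -230603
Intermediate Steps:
v(C) = 25*C² (v(C) = (5*C)² = 25*C²)
w(B) = 25 - B (w(B) = 25*1² - B = 25*1 - B = 25 - B)
P(l, a) = 2*l*(-161 + a) (P(l, a) = (2*l)*(-161 + a) = 2*l*(-161 + a))
(-179031 + P(w(22), -350)) - 48506 = (-179031 + 2*(25 - 1*22)*(-161 - 350)) - 48506 = (-179031 + 2*(25 - 22)*(-511)) - 48506 = (-179031 + 2*3*(-511)) - 48506 = (-179031 - 3066) - 48506 = -182097 - 48506 = -230603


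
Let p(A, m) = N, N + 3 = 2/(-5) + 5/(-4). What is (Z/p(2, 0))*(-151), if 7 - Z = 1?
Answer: 6040/31 ≈ 194.84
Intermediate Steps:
Z = 6 (Z = 7 - 1*1 = 7 - 1 = 6)
N = -93/20 (N = -3 + (2/(-5) + 5/(-4)) = -3 + (2*(-⅕) + 5*(-¼)) = -3 + (-⅖ - 5/4) = -3 - 33/20 = -93/20 ≈ -4.6500)
p(A, m) = -93/20
(Z/p(2, 0))*(-151) = (6/(-93/20))*(-151) = (6*(-20/93))*(-151) = -40/31*(-151) = 6040/31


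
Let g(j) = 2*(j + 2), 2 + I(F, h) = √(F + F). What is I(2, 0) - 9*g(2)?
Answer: -72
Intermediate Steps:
I(F, h) = -2 + √2*√F (I(F, h) = -2 + √(F + F) = -2 + √(2*F) = -2 + √2*√F)
g(j) = 4 + 2*j (g(j) = 2*(2 + j) = 4 + 2*j)
I(2, 0) - 9*g(2) = (-2 + √2*√2) - 9*(4 + 2*2) = (-2 + 2) - 9*(4 + 4) = 0 - 9*8 = 0 - 72 = -72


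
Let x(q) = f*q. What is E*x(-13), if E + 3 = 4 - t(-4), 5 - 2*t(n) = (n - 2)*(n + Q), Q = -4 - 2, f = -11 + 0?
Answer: 8151/2 ≈ 4075.5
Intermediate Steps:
f = -11
Q = -6
t(n) = 5/2 - (-6 + n)*(-2 + n)/2 (t(n) = 5/2 - (n - 2)*(n - 6)/2 = 5/2 - (-2 + n)*(-6 + n)/2 = 5/2 - (-6 + n)*(-2 + n)/2)
x(q) = -11*q
E = 57/2 (E = -3 + (4 - (-7/2 + 4*(-4) - 1/2*(-4)**2)) = -3 + (4 - (-7/2 - 16 - 1/2*16)) = -3 + (4 - (-7/2 - 16 - 8)) = -3 + (4 - 1*(-55/2)) = -3 + (4 + 55/2) = -3 + 63/2 = 57/2 ≈ 28.500)
E*x(-13) = 57*(-11*(-13))/2 = (57/2)*143 = 8151/2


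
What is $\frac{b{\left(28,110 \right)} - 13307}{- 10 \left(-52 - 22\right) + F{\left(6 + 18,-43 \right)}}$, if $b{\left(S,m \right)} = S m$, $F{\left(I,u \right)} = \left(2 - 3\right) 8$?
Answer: $- \frac{3409}{244} \approx -13.971$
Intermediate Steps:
$F{\left(I,u \right)} = -8$ ($F{\left(I,u \right)} = \left(-1\right) 8 = -8$)
$\frac{b{\left(28,110 \right)} - 13307}{- 10 \left(-52 - 22\right) + F{\left(6 + 18,-43 \right)}} = \frac{28 \cdot 110 - 13307}{- 10 \left(-52 - 22\right) - 8} = \frac{3080 - 13307}{\left(-10\right) \left(-74\right) - 8} = - \frac{10227}{740 - 8} = - \frac{10227}{732} = \left(-10227\right) \frac{1}{732} = - \frac{3409}{244}$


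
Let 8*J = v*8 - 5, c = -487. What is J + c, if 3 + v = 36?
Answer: -3637/8 ≈ -454.63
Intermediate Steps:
v = 33 (v = -3 + 36 = 33)
J = 259/8 (J = (33*8 - 5)/8 = (264 - 5)/8 = (⅛)*259 = 259/8 ≈ 32.375)
J + c = 259/8 - 487 = -3637/8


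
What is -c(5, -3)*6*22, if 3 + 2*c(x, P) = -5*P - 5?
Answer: -462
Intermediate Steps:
c(x, P) = -4 - 5*P/2 (c(x, P) = -3/2 + (-5*P - 5)/2 = -3/2 + (-5 - 5*P)/2 = -3/2 + (-5/2 - 5*P/2) = -4 - 5*P/2)
-c(5, -3)*6*22 = -(-4 - 5/2*(-3))*6*22 = -(-4 + 15/2)*6*22 = -(7/2)*6*22 = -21*22 = -1*462 = -462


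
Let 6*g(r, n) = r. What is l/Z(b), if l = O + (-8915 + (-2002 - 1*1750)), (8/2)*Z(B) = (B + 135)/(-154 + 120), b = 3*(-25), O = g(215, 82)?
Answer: 1288379/45 ≈ 28631.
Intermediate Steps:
g(r, n) = r/6
O = 215/6 (O = (⅙)*215 = 215/6 ≈ 35.833)
b = -75
Z(B) = -135/136 - B/136 (Z(B) = ((B + 135)/(-154 + 120))/4 = ((135 + B)/(-34))/4 = ((135 + B)*(-1/34))/4 = (-135/34 - B/34)/4 = -135/136 - B/136)
l = -75787/6 (l = 215/6 + (-8915 + (-2002 - 1*1750)) = 215/6 + (-8915 + (-2002 - 1750)) = 215/6 + (-8915 - 3752) = 215/6 - 12667 = -75787/6 ≈ -12631.)
l/Z(b) = -75787/(6*(-135/136 - 1/136*(-75))) = -75787/(6*(-135/136 + 75/136)) = -75787/(6*(-15/34)) = -75787/6*(-34/15) = 1288379/45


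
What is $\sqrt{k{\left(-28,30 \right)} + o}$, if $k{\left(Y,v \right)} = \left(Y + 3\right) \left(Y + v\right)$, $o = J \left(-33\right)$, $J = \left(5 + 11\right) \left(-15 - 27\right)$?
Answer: $\sqrt{22126} \approx 148.75$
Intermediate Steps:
$J = -672$ ($J = 16 \left(-42\right) = -672$)
$o = 22176$ ($o = \left(-672\right) \left(-33\right) = 22176$)
$k{\left(Y,v \right)} = \left(3 + Y\right) \left(Y + v\right)$
$\sqrt{k{\left(-28,30 \right)} + o} = \sqrt{\left(\left(-28\right)^{2} + 3 \left(-28\right) + 3 \cdot 30 - 840\right) + 22176} = \sqrt{\left(784 - 84 + 90 - 840\right) + 22176} = \sqrt{-50 + 22176} = \sqrt{22126}$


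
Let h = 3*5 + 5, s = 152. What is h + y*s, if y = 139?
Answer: 21148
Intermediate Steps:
h = 20 (h = 15 + 5 = 20)
h + y*s = 20 + 139*152 = 20 + 21128 = 21148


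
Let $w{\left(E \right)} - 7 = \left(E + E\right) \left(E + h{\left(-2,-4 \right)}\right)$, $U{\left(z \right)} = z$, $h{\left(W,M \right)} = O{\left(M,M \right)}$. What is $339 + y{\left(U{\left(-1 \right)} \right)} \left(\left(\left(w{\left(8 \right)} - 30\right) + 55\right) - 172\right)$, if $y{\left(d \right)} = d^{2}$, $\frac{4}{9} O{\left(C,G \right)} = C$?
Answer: $183$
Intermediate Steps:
$O{\left(C,G \right)} = \frac{9 C}{4}$
$h{\left(W,M \right)} = \frac{9 M}{4}$
$w{\left(E \right)} = 7 + 2 E \left(-9 + E\right)$ ($w{\left(E \right)} = 7 + \left(E + E\right) \left(E + \frac{9}{4} \left(-4\right)\right) = 7 + 2 E \left(E - 9\right) = 7 + 2 E \left(-9 + E\right)$)
$339 + y{\left(U{\left(-1 \right)} \right)} \left(\left(\left(w{\left(8 \right)} - 30\right) + 55\right) - 172\right) = 339 + \left(-1\right)^{2} \left(\left(\left(\left(7 - 144 + 2 \cdot 8^{2}\right) - 30\right) + 55\right) - 172\right) = 339 + 1 \left(\left(\left(\left(7 - 144 + 2 \cdot 64\right) - 30\right) + 55\right) - 172\right) = 339 + 1 \left(\left(\left(\left(7 - 144 + 128\right) - 30\right) + 55\right) - 172\right) = 339 + 1 \left(\left(\left(-9 - 30\right) + 55\right) - 172\right) = 339 + 1 \left(\left(-39 + 55\right) - 172\right) = 339 + 1 \left(16 - 172\right) = 339 + 1 \left(-156\right) = 339 - 156 = 183$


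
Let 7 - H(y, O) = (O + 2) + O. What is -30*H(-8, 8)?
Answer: 330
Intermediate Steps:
H(y, O) = 5 - 2*O (H(y, O) = 7 - ((O + 2) + O) = 7 - ((2 + O) + O) = 7 - (2 + 2*O) = 7 + (-2 - 2*O) = 5 - 2*O)
-30*H(-8, 8) = -30*(5 - 2*8) = -30*(5 - 16) = -30*(-11) = 330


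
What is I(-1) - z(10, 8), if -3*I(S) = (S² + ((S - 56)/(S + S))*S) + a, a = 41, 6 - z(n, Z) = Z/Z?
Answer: -19/2 ≈ -9.5000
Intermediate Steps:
z(n, Z) = 5 (z(n, Z) = 6 - Z/Z = 6 - 1*1 = 6 - 1 = 5)
I(S) = -13/3 - S²/3 - S/6 (I(S) = -((S² + ((S - 56)/(S + S))*S) + 41)/3 = -((S² + ((-56 + S)/((2*S)))*S) + 41)/3 = -((S² + ((-56 + S)*(1/(2*S)))*S) + 41)/3 = -((S² + ((-56 + S)/(2*S))*S) + 41)/3 = -((S² + (-28 + S/2)) + 41)/3 = -((-28 + S² + S/2) + 41)/3 = -(13 + S² + S/2)/3 = -13/3 - S²/3 - S/6)
I(-1) - z(10, 8) = (-13/3 - ⅓*(-1)² - ⅙*(-1)) - 1*5 = (-13/3 - ⅓*1 + ⅙) - 5 = (-13/3 - ⅓ + ⅙) - 5 = -9/2 - 5 = -19/2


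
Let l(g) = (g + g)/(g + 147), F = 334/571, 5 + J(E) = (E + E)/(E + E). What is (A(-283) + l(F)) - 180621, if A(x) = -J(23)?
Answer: -15220774539/84271 ≈ -1.8062e+5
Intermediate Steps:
J(E) = -4 (J(E) = -5 + (E + E)/(E + E) = -5 + (2*E)/((2*E)) = -5 + (2*E)*(1/(2*E)) = -5 + 1 = -4)
A(x) = 4 (A(x) = -1*(-4) = 4)
F = 334/571 (F = 334*(1/571) = 334/571 ≈ 0.58494)
l(g) = 2*g/(147 + g) (l(g) = (2*g)/(147 + g) = 2*g/(147 + g))
(A(-283) + l(F)) - 180621 = (4 + 2*(334/571)/(147 + 334/571)) - 180621 = (4 + 2*(334/571)/(84271/571)) - 180621 = (4 + 2*(334/571)*(571/84271)) - 180621 = (4 + 668/84271) - 180621 = 337752/84271 - 180621 = -15220774539/84271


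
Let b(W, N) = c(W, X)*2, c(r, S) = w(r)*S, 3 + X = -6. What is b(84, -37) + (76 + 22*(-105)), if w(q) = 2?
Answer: -2270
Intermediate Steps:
X = -9 (X = -3 - 6 = -9)
c(r, S) = 2*S
b(W, N) = -36 (b(W, N) = (2*(-9))*2 = -18*2 = -36)
b(84, -37) + (76 + 22*(-105)) = -36 + (76 + 22*(-105)) = -36 + (76 - 2310) = -36 - 2234 = -2270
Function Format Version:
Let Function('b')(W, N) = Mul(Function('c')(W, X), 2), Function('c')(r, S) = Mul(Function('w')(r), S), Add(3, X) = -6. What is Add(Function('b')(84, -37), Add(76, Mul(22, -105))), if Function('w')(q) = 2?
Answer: -2270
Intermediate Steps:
X = -9 (X = Add(-3, -6) = -9)
Function('c')(r, S) = Mul(2, S)
Function('b')(W, N) = -36 (Function('b')(W, N) = Mul(Mul(2, -9), 2) = Mul(-18, 2) = -36)
Add(Function('b')(84, -37), Add(76, Mul(22, -105))) = Add(-36, Add(76, Mul(22, -105))) = Add(-36, Add(76, -2310)) = Add(-36, -2234) = -2270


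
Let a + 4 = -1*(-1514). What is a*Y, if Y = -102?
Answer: -154020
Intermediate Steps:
a = 1510 (a = -4 - 1*(-1514) = -4 + 1514 = 1510)
a*Y = 1510*(-102) = -154020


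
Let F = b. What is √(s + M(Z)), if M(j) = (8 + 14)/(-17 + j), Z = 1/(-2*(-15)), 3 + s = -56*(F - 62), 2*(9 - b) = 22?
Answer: √927433121/509 ≈ 59.831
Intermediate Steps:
b = -2 (b = 9 - ½*22 = 9 - 11 = -2)
F = -2
s = 3581 (s = -3 - 56*(-2 - 62) = -3 - 56*(-64) = -3 + 3584 = 3581)
Z = 1/30 ≈ 0.033333
M(j) = 22/(-17 + j)
√(s + M(Z)) = √(3581 + 22/(-17 + 1/30)) = √(3581 + 22/(-509/30)) = √(3581 + 22*(-30/509)) = √(3581 - 660/509) = √(1822069/509) = √927433121/509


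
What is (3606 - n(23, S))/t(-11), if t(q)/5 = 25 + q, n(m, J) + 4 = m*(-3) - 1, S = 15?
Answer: 368/7 ≈ 52.571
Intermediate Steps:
n(m, J) = -5 - 3*m (n(m, J) = -4 + (m*(-3) - 1) = -4 + (-3*m - 1) = -4 + (-1 - 3*m) = -5 - 3*m)
t(q) = 125 + 5*q (t(q) = 5*(25 + q) = 125 + 5*q)
(3606 - n(23, S))/t(-11) = (3606 - (-5 - 3*23))/(125 + 5*(-11)) = (3606 - (-5 - 69))/(125 - 55) = (3606 - 1*(-74))/70 = (3606 + 74)*(1/70) = 3680*(1/70) = 368/7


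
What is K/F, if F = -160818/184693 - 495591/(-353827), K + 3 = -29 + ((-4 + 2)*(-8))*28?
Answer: 27185337966176/34630438077 ≈ 785.01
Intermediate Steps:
K = 416 (K = -3 + (-29 + ((-4 + 2)*(-8))*28) = -3 + (-29 - 2*(-8)*28) = -3 + (-29 + 16*28) = -3 + (-29 + 448) = -3 + 419 = 416)
F = 34630438077/65349370111 (F = -160818*1/184693 - 495591*(-1/353827) = -160818/184693 + 495591/353827 = 34630438077/65349370111 ≈ 0.52993)
K/F = 416/(34630438077/65349370111) = 416*(65349370111/34630438077) = 27185337966176/34630438077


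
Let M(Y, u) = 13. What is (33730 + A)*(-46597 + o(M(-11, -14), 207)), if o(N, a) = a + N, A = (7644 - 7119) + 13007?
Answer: -2191869774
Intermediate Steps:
A = 13532 (A = 525 + 13007 = 13532)
o(N, a) = N + a
(33730 + A)*(-46597 + o(M(-11, -14), 207)) = (33730 + 13532)*(-46597 + (13 + 207)) = 47262*(-46597 + 220) = 47262*(-46377) = -2191869774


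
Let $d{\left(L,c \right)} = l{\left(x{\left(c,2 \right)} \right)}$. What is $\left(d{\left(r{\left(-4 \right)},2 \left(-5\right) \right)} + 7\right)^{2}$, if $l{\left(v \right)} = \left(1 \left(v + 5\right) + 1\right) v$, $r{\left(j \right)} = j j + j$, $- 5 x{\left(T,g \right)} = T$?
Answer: $529$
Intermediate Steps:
$x{\left(T,g \right)} = - \frac{T}{5}$
$r{\left(j \right)} = j + j^{2}$ ($r{\left(j \right)} = j^{2} + j = j + j^{2}$)
$l{\left(v \right)} = v \left(6 + v\right)$ ($l{\left(v \right)} = \left(1 \left(5 + v\right) + 1\right) v = \left(\left(5 + v\right) + 1\right) v = \left(6 + v\right) v = v \left(6 + v\right)$)
$d{\left(L,c \right)} = - \frac{c \left(6 - \frac{c}{5}\right)}{5}$ ($d{\left(L,c \right)} = - \frac{c}{5} \left(6 - \frac{c}{5}\right) = - \frac{c \left(6 - \frac{c}{5}\right)}{5}$)
$\left(d{\left(r{\left(-4 \right)},2 \left(-5\right) \right)} + 7\right)^{2} = \left(\frac{2 \left(-5\right) \left(-30 + 2 \left(-5\right)\right)}{25} + 7\right)^{2} = \left(\frac{1}{25} \left(-10\right) \left(-30 - 10\right) + 7\right)^{2} = \left(\frac{1}{25} \left(-10\right) \left(-40\right) + 7\right)^{2} = \left(16 + 7\right)^{2} = 23^{2} = 529$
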